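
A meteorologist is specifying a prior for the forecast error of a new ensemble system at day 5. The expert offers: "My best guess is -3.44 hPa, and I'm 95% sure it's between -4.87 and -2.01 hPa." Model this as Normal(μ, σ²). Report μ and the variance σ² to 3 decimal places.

A symmetric 95% interval runs μ ± z·σ with z = 1.96.
Half-width = 1.43, so σ = 1.43/1.96 = 0.7296 and σ² = 0.532.
μ is the stated best guess, -3.440.

μ = -3.440, σ² = 0.532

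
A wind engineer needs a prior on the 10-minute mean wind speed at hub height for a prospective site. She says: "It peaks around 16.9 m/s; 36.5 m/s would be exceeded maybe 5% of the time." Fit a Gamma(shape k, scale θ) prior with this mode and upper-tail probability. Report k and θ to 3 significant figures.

Gamma(k,θ) with k>1 has mode (k−1)θ, so θ = 16.9/(k−1).
Need P(X < 36.5) = 0.95 with θ tied to k this way. Start at k = 2, θ = 16.9: P(X<36.5) ≈ 0.636.
Too low — raise k to concentrate. Iterating converges to k ≈ 5.65.
Then θ = 16.9/(5.65−1) ≈ 3.64.

k ≈ 5.65, θ ≈ 3.64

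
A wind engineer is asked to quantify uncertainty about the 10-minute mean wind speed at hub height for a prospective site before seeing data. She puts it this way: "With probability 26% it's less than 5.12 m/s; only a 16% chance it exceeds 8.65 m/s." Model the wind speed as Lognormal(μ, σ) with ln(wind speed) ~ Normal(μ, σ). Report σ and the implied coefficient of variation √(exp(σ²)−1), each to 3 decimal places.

σ ≈ 0.320, CV ≈ 0.329

If T ~ Lognormal(μ,σ) then ln T ~ Normal(μ,σ), so the p-quantile of ln T is μ + z_p·σ.
ln(5.12) = 1.633 and ln(8.65) = 2.158; z_{0.26} = -0.6433, z_{0.84} = 0.9945.
σ = (2.158 − 1.633)/(0.9945 − (-0.6433)) = 0.320.
μ = 1.633 − (-0.6433)·0.320 = 1.839.
CV = √(exp(σ²)−1) = √(exp(0.1025)−1) = 0.329.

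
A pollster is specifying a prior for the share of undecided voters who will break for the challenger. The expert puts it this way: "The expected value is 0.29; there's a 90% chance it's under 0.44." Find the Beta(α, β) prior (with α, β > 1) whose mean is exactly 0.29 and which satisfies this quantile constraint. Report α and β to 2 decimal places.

With mean 0.29 fixed, write α = 0.29s, β = 0.71s where s = α+β.
Need P(θ < 0.44) = 0.9 under Beta(0.29s, 0.71s). Normal approximation: (q−m)/√(m(1−m)/s) ≈ z_{0.9} = 1.28, so s ≈ 0.29·0.71·(1.28)²/(0.44−0.29)² = 15.0.
At s = 15.0: P(θ<0.44) ≈ 0.895. Adjusting to match 0.9 gives s ≈ 15.74.
So α = 0.29·15.74 ≈ 4.57, β = 0.71·15.74 ≈ 11.18.

α ≈ 4.57, β ≈ 11.18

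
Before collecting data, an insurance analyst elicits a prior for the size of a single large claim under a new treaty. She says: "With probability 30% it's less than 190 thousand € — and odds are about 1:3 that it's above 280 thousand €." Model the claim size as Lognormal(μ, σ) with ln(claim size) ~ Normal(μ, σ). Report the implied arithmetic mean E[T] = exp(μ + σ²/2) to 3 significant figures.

If T ~ Lognormal(μ,σ) then ln T ~ Normal(μ,σ), so the p-quantile of ln T is μ + z_p·σ.
ln(190) = 5.247 and ln(280) = 5.635; z_{0.3} = -0.5244, z_{0.75} = 0.6745.
σ = (5.635 − 5.247)/(0.6745 − (-0.5244)) = 0.323.
μ = 5.247 − (-0.5244)·0.323 = 5.417.
E[T] = exp(μ + σ²/2) = exp(5.417 + 0.0523) = 237 thousand €.

E[T] ≈ 237 thousand €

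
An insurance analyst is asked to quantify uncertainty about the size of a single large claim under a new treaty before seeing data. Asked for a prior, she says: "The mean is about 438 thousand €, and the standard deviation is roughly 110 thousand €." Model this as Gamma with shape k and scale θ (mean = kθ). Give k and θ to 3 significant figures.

k ≈ 15.9, θ ≈ 27.6

For Gamma(k, scale θ): mean = kθ, variance = kθ², so CV = 1/√k.
CV = SD/mean = 110/438 = 0.2511, hence k = 1/CV² = 15.9.
Then θ = mean/k = 438/15.9 = 27.6.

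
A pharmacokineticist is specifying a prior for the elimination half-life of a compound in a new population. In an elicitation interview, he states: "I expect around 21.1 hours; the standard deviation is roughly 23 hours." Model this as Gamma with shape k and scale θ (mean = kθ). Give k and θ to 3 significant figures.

For Gamma(k, scale θ): mean = kθ, variance = kθ², so CV = 1/√k.
CV = SD/mean = 23/21.1 = 1.09, hence k = 1/CV² = 0.842.
Then θ = mean/k = 21.1/0.842 = 25.1.

k ≈ 0.842, θ ≈ 25.1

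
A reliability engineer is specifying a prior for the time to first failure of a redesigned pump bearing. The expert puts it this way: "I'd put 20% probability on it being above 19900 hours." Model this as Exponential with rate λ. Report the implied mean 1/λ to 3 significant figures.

mean ≈ 12400 hours

P(T > 19900.0) = e^(−λ·19900.0) = 0.2, so λ = −ln(0.2)/19900.0 = 8.09e-05.
Mean = 1/λ = 12400 hours.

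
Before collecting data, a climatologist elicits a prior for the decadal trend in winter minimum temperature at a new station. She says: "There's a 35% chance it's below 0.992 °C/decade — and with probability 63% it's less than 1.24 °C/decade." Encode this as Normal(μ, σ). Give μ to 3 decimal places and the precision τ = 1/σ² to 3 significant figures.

μ = 1.125, τ = 8.36

For Normal(μ,σ), the p-quantile is μ + z_p·σ. Here z_{0.35} = -0.3853, z_{0.63} = 0.3319.
So 0.992 = μ − 0.3853σ and 1.24 = μ + 0.3319σ.
Subtracting: σ = (1.24 − 0.992)/(0.3319 − (-0.3853)) = 0.346.
Then μ = 0.992 − (-0.3853)·0.346 = 1.125.
Precision τ = 1/σ² = 1/0.3458² = 8.36.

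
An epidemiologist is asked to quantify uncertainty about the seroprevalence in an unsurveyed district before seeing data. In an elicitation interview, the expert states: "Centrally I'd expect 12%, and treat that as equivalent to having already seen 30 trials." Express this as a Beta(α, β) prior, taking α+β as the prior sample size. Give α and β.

Under the effective-sample-size interpretation, Beta(α, β) has prior mean α/(α+β) and prior sample size α+β.
So α+β = 30 and α/(α+β) = 0.12, giving α = 0.12·30 = 3.6 and β = 30 − 3.6 = 26.4.

α = 3.6, β = 26.4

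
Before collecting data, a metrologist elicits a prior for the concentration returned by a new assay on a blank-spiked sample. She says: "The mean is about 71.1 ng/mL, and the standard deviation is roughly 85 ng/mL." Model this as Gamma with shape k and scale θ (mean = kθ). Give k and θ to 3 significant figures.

k ≈ 0.7, θ ≈ 102

For Gamma(k, scale θ): mean = kθ, variance = kθ², so CV = 1/√k.
CV = SD/mean = 85/71.1 = 1.195, hence k = 1/CV² = 0.7.
Then θ = mean/k = 71.1/0.7 = 102.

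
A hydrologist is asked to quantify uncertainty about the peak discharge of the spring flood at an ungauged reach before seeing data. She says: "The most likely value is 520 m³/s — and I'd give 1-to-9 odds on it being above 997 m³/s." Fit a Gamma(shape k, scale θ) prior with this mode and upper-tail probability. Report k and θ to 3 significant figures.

k ≈ 5.52, θ ≈ 115

Gamma(k,θ) with k>1 has mode (k−1)θ, so θ = 520/(k−1).
Need P(X < 997) = 0.9 with θ tied to k this way. Start at k = 2, θ = 520: P(X<997) ≈ 0.571.
Too low — raise k to concentrate. Iterating converges to k ≈ 5.52.
Then θ = 520/(5.52−1) ≈ 115.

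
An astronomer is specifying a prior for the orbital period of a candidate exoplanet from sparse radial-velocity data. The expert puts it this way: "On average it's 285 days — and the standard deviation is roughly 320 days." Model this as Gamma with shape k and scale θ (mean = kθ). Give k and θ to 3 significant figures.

k ≈ 0.793, θ ≈ 359

For Gamma(k, scale θ): mean = kθ, variance = kθ², so CV = 1/√k.
CV = SD/mean = 320/285 = 1.123, hence k = 1/CV² = 0.793.
Then θ = mean/k = 285/0.793 = 359.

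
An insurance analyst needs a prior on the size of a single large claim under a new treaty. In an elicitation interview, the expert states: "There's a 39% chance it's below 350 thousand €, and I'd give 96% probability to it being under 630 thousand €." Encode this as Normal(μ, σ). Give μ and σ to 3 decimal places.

For Normal(μ,σ), the p-quantile is μ + z_p·σ. Here z_{0.39} = -0.2793, z_{0.96} = 1.751.
So 350 = μ − 0.2793σ and 630 = μ + 1.751σ.
Subtracting: σ = (630 − 350)/(1.751 − (-0.2793)) = 137.931.
Then μ = 350 − (-0.2793)·137.931 = 388.527.

μ = 388.527, σ = 137.931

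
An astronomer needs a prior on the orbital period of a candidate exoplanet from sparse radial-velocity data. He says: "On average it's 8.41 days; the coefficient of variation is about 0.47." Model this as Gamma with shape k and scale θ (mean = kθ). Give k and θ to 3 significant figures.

k ≈ 4.53, θ ≈ 1.86

For Gamma(k, scale θ): mean = kθ, variance = kθ², so CV = 1/√k.
CV = 0.47, hence k = 1/CV² = 4.53.
Then θ = mean/k = 8.41/4.53 = 1.86.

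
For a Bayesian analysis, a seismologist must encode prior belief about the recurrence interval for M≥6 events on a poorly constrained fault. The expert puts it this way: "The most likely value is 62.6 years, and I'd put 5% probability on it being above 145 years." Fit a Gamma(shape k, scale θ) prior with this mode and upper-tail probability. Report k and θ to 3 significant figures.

Gamma(k,θ) with k>1 has mode (k−1)θ, so θ = 62.6/(k−1).
Need P(X < 145) = 0.95 with θ tied to k this way. Start at k = 2, θ = 62.6: P(X<145) ≈ 0.673.
Too low — raise k to concentrate. Iterating converges to k ≈ 4.88.
Then θ = 62.6/(4.88−1) ≈ 16.1.

k ≈ 4.88, θ ≈ 16.1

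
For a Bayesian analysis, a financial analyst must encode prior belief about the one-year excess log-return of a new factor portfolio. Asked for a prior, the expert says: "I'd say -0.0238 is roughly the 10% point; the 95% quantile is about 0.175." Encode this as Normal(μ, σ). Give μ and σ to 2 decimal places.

The p-quantile of Normal(μ,σ) is μ + z_p·σ, with z_{0.1} = -1.282 and z_{0.95} = 1.645.
Eliminate σ: μ = (z₂·x₁ − z₁·x₂)/(z₂ − z₁) = (1.645·-0.0238 − (-1.282)·0.175)/2.926 = 0.06.
Then σ = (x₂ − x₁)/(z₂ − z₁) = (0.175 − -0.0238)/2.926 = 0.07.

μ = 0.06, σ = 0.07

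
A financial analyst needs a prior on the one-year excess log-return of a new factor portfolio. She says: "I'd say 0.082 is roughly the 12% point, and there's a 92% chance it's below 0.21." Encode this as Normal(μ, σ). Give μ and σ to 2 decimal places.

The p-quantile of Normal(μ,σ) is μ + z_p·σ, with z_{0.12} = -1.175 and z_{0.92} = 1.405.
Eliminate σ: μ = (z₂·x₁ − z₁·x₂)/(z₂ − z₁) = (1.405·0.082 − (-1.175)·0.21)/2.58 = 0.14.
Then σ = (x₂ − x₁)/(z₂ − z₁) = (0.21 − 0.082)/2.58 = 0.05.

μ = 0.14, σ = 0.05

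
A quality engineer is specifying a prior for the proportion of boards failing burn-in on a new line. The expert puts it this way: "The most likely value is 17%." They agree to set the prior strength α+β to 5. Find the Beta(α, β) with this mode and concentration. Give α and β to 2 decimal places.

For α,β > 1 the Beta mode is (α−1)/(α+β−2). With α+β = 5, the mode is (α−1)/3.
Set (α−1)/3 = 0.17 → α = 1 + 0.17·3 = 1.51.
β = 5 − α = 3.49.

α = 1.51, β = 3.49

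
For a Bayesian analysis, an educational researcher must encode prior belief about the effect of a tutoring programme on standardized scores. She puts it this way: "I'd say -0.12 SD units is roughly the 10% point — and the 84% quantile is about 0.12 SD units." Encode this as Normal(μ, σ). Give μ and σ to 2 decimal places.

μ = 0.02, σ = 0.11

For Normal(μ,σ), the p-quantile is μ + z_p·σ. Here z_{0.1} = -1.282, z_{0.84} = 0.9945.
So -0.12 = μ − 1.282σ and 0.12 = μ + 0.9945σ.
Subtracting: σ = (0.12 − -0.12)/(0.9945 − (-1.282)) = 0.11.
Then μ = -0.12 − (-1.282)·0.11 = 0.02.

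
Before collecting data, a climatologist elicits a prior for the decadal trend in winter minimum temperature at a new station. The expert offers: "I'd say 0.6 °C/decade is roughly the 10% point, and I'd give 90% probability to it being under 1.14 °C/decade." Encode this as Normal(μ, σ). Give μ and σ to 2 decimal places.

For Normal(μ,σ), the p-quantile is μ + z_p·σ. Here z_{0.1} = -1.282, z_{0.9} = 1.282.
So 0.6 = μ − 1.282σ and 1.14 = μ + 1.282σ.
Subtracting: σ = (1.14 − 0.6)/(1.282 − (-1.282)) = 0.21.
Then μ = 0.6 − (-1.282)·0.21 = 0.87.

μ = 0.87, σ = 0.21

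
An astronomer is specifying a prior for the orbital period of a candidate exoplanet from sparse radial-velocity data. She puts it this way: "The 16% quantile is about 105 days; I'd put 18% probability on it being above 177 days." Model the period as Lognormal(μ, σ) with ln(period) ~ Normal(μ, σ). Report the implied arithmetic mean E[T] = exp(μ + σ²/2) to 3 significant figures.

If T ~ Lognormal(μ,σ) then ln T ~ Normal(μ,σ), so the p-quantile of ln T is μ + z_p·σ.
ln(105) = 4.654 and ln(177) = 5.176; z_{0.16} = -0.9945, z_{0.82} = 0.9154.
σ = (5.176 − 4.654)/(0.9154 − (-0.9945)) = 0.273.
μ = 4.654 − (-0.9945)·0.273 = 4.926.
E[T] = exp(μ + σ²/2) = exp(4.926 + 0.0374) = 143 days.

E[T] ≈ 143 days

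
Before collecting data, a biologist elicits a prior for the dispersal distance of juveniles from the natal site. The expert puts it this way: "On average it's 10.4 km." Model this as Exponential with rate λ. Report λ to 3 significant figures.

Exponential mean = 1/λ, so λ = 1/10.4 = 0.0962.

λ ≈ 0.0962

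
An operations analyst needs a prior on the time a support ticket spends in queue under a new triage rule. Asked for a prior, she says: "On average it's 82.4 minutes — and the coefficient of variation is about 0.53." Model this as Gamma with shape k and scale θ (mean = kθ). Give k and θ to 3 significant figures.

For Gamma(k, scale θ): mean = kθ, variance = kθ², so CV = 1/√k.
CV = 0.53, hence k = 1/CV² = 3.56.
Then θ = mean/k = 82.4/3.56 = 23.1.

k ≈ 3.56, θ ≈ 23.1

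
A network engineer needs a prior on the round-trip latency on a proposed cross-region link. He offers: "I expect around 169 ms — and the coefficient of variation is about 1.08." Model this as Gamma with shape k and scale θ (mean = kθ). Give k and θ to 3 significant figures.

For Gamma(k, scale θ): mean = kθ, variance = kθ², so CV = 1/√k.
CV = 1.08, hence k = 1/CV² = 0.857.
Then θ = mean/k = 169/0.857 = 197.

k ≈ 0.857, θ ≈ 197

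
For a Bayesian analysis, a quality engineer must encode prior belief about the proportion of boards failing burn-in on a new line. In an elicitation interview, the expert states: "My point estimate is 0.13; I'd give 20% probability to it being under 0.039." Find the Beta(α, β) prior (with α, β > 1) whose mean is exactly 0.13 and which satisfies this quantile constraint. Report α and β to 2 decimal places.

With mean 0.13 fixed, write α = 0.13s, β = 0.87s where s = α+β.
Need P(θ < 0.039) = 0.2 under Beta(0.13s, 0.87s). Normal approximation: (q−m)/√(m(1−m)/s) ≈ z_{0.2} = -0.842, so s ≈ 0.13·0.87·(-0.842)²/(0.039−0.13)² = 9.7.
At s = 9.7: P(θ<0.039) ≈ 0.188. Adjusting to match 0.2 gives s ≈ 9.10.
So α = 0.13·9.10 ≈ 1.18, β = 0.87·9.10 ≈ 7.91.

α ≈ 1.18, β ≈ 7.91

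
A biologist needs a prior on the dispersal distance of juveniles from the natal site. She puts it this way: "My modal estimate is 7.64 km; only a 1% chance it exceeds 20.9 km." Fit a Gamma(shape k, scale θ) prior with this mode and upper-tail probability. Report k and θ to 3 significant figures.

Gamma(k,θ) with k>1 has mode (k−1)θ, so θ = 7.64/(k−1).
Need P(X < 20.9) = 0.99 with θ tied to k this way. Start at k = 2, θ = 7.64: P(X<20.9) ≈ 0.758.
Too low — raise k to concentrate. Iterating converges to k ≈ 5.54.
Then θ = 7.64/(5.54−1) ≈ 1.68.

k ≈ 5.54, θ ≈ 1.68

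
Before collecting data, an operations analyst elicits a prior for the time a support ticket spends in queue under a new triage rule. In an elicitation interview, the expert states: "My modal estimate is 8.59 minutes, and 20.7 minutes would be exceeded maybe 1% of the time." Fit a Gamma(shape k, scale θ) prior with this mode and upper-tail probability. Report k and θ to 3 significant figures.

k ≈ 7.12, θ ≈ 1.4

Gamma(k,θ) with k>1 has mode (k−1)θ, so θ = 8.59/(k−1).
Need P(X < 20.7) = 0.99 with θ tied to k this way. Start at k = 2, θ = 8.59: P(X<20.7) ≈ 0.694.
Too low — raise k to concentrate. Iterating converges to k ≈ 7.12.
Then θ = 8.59/(7.12−1) ≈ 1.4.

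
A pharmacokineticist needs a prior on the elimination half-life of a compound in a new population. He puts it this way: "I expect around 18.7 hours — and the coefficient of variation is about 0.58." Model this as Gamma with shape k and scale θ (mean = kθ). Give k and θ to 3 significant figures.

k ≈ 2.97, θ ≈ 6.29

For Gamma(k, scale θ): mean = kθ, variance = kθ², so CV = 1/√k.
CV = 0.58, hence k = 1/CV² = 2.97.
Then θ = mean/k = 18.7/2.97 = 6.29.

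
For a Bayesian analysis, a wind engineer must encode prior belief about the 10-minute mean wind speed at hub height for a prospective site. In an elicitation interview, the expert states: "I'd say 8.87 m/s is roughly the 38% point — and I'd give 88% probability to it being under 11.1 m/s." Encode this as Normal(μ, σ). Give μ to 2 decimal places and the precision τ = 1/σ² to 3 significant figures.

μ = 9.33, τ = 0.441

For Normal(μ,σ), the p-quantile is μ + z_p·σ. Here z_{0.38} = -0.3055, z_{0.88} = 1.175.
So 8.87 = μ − 0.3055σ and 11.1 = μ + 1.175σ.
Subtracting: σ = (11.1 − 8.87)/(1.175 − (-0.3055)) = 1.51.
Then μ = 8.87 − (-0.3055)·1.51 = 9.33.
Precision τ = 1/σ² = 1/1.506² = 0.441.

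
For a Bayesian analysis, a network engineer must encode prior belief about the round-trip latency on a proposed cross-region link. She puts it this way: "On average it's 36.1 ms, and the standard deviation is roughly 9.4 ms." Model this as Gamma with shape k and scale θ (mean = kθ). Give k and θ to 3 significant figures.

k ≈ 14.7, θ ≈ 2.45

For Gamma(k, scale θ): mean = kθ, variance = kθ², so CV = 1/√k.
CV = SD/mean = 9.4/36.1 = 0.2604, hence k = 1/CV² = 14.7.
Then θ = mean/k = 36.1/14.7 = 2.45.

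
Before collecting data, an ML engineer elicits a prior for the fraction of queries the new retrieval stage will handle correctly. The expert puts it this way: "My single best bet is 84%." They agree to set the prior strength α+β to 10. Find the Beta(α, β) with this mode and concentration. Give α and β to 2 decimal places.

For α,β > 1 the Beta mode is (α−1)/(α+β−2). With α+β = 10, the mode is (α−1)/8.
Set (α−1)/8 = 0.84 → α = 1 + 0.84·8 = 7.72.
β = 10 − α = 2.28.

α = 7.72, β = 2.28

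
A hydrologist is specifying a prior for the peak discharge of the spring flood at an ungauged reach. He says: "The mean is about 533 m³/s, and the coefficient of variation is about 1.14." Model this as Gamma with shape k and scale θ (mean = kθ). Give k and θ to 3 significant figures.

For Gamma(k, scale θ): mean = kθ, variance = kθ², so CV = 1/√k.
CV = 1.14, hence k = 1/CV² = 0.769.
Then θ = mean/k = 533/0.769 = 693.

k ≈ 0.769, θ ≈ 693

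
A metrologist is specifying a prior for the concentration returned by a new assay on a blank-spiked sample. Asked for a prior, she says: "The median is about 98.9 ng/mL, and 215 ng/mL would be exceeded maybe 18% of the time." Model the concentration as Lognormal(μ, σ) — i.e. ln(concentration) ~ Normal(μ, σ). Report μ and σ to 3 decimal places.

μ ≈ 4.594, σ ≈ 0.848

If T ~ Lognormal(μ,σ) then ln T ~ Normal(μ,σ), so the p-quantile of ln T is μ + z_p·σ.
ln(98.9) = 4.594 and ln(215) = 5.371; z_{0.5} = 0, z_{0.82} = 0.9154.
σ = (5.371 − 4.594)/(0.9154 − (0)) = 0.848.
μ = 4.594 − (0)·0.848 = 4.594.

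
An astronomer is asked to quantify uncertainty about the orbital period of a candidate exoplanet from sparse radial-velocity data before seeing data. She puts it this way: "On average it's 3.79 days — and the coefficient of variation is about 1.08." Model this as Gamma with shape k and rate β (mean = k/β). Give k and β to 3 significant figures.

For Gamma(k, rate β): mean = k/β, variance = k/β², so CV = 1/√k.
CV = 1.08, hence k = 1/CV² = 0.857.
Then β = k/mean = 0.857/3.79 = 0.226.

k ≈ 0.857, β ≈ 0.226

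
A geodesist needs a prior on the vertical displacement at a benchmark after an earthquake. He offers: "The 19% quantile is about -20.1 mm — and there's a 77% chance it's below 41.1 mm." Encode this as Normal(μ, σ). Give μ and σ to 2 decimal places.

The p-quantile of Normal(μ,σ) is μ + z_p·σ, with z_{0.19} = -0.8779 and z_{0.77} = 0.7388.
Eliminate σ: μ = (z₂·x₁ − z₁·x₂)/(z₂ − z₁) = (0.7388·-20.1 − (-0.8779)·41.1)/1.617 = 13.13.
Then σ = (x₂ − x₁)/(z₂ − z₁) = (41.1 − -20.1)/1.617 = 37.85.

μ = 13.13, σ = 37.85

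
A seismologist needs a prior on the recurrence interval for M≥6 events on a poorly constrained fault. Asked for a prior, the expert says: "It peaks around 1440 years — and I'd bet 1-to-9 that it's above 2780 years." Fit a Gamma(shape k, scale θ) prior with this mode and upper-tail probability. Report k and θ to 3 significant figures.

k ≈ 5.42, θ ≈ 326

Gamma(k,θ) with k>1 has mode (k−1)θ, so θ = 1440/(k−1).
Need P(X < 2780) = 0.9 with θ tied to k this way. Start at k = 2, θ = 1440: P(X<2780) ≈ 0.575.
Too low — raise k to concentrate. Iterating converges to k ≈ 5.42.
Then θ = 1440/(5.42−1) ≈ 326.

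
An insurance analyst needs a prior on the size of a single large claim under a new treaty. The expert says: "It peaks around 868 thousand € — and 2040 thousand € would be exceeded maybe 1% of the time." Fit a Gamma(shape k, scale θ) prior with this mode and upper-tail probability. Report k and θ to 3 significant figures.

Gamma(k,θ) with k>1 has mode (k−1)θ, so θ = 868/(k−1).
Need P(X < 2040) = 0.99 with θ tied to k this way. Start at k = 2, θ = 868: P(X<2040) ≈ 0.681.
Too low — raise k to concentrate. Iterating converges to k ≈ 7.51.
Then θ = 868/(7.51−1) ≈ 133.

k ≈ 7.51, θ ≈ 133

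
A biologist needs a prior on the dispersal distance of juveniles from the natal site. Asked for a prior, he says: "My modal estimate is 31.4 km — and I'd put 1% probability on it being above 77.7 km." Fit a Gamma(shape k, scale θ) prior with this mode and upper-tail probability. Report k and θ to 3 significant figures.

Gamma(k,θ) with k>1 has mode (k−1)θ, so θ = 31.4/(k−1).
Need P(X < 77.7) = 0.99 with θ tied to k this way. Start at k = 2, θ = 31.4: P(X<77.7) ≈ 0.707.
Too low — raise k to concentrate. Iterating converges to k ≈ 6.73.
Then θ = 31.4/(6.73−1) ≈ 5.48.

k ≈ 6.73, θ ≈ 5.48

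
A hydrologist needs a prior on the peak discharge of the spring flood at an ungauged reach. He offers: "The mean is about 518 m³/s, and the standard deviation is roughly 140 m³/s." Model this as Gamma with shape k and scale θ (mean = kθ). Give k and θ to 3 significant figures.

For Gamma(k, scale θ): mean = kθ, variance = kθ², so CV = 1/√k.
CV = SD/mean = 140/518 = 0.2703, hence k = 1/CV² = 13.7.
Then θ = mean/k = 518/13.7 = 37.8.

k ≈ 13.7, θ ≈ 37.8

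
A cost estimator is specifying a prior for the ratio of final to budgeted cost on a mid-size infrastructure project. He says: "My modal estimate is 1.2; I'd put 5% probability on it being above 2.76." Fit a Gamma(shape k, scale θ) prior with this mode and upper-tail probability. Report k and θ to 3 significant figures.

Gamma(k,θ) with k>1 has mode (k−1)θ, so θ = 1.2/(k−1).
Need P(X < 2.76) = 0.95 with θ tied to k this way. Start at k = 2, θ = 1.2: P(X<2.76) ≈ 0.669.
Too low — raise k to concentrate. Iterating converges to k ≈ 4.95.
Then θ = 1.2/(4.95−1) ≈ 0.304.

k ≈ 4.95, θ ≈ 0.304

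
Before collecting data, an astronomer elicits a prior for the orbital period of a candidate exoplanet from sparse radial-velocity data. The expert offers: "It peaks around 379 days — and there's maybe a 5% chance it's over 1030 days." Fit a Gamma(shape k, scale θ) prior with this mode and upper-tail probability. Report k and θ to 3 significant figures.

k ≈ 3.69, θ ≈ 141

Gamma(k,θ) with k>1 has mode (k−1)θ, so θ = 379/(k−1).
Need P(X < 1030) = 0.95 with θ tied to k this way. Start at k = 2, θ = 379: P(X<1030) ≈ 0.755.
Too low — raise k to concentrate. Iterating converges to k ≈ 3.69.
Then θ = 379/(3.69−1) ≈ 141.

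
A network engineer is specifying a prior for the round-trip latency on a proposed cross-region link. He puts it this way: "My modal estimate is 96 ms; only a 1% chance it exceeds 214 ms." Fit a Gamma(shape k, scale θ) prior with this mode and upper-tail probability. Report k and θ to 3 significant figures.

Gamma(k,θ) with k>1 has mode (k−1)θ, so θ = 96/(k−1).
Need P(X < 214) = 0.99 with θ tied to k this way. Start at k = 2, θ = 96: P(X<214) ≈ 0.652.
Too low — raise k to concentrate. Iterating converges to k ≈ 8.48.
Then θ = 96/(8.48−1) ≈ 12.8.

k ≈ 8.48, θ ≈ 12.8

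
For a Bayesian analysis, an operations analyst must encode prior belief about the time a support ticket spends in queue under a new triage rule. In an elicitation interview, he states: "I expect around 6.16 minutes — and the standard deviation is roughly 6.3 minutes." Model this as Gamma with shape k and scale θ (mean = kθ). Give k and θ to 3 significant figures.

k ≈ 0.956, θ ≈ 6.44

For Gamma(k, scale θ): mean = kθ, variance = kθ², so CV = 1/√k.
CV = SD/mean = 6.3/6.16 = 1.023, hence k = 1/CV² = 0.956.
Then θ = mean/k = 6.16/0.956 = 6.44.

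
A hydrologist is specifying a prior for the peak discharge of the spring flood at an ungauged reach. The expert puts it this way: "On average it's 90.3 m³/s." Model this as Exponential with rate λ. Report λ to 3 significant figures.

Exponential mean = 1/λ, so λ = 1/90.3 = 0.0111.

λ ≈ 0.0111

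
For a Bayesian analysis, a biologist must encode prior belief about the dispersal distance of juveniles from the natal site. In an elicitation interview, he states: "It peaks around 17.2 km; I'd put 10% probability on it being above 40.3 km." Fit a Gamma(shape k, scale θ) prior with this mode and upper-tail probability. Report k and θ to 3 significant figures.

k ≈ 3.65, θ ≈ 6.48

Gamma(k,θ) with k>1 has mode (k−1)θ, so θ = 17.2/(k−1).
Need P(X < 40.3) = 0.9 with θ tied to k this way. Start at k = 2, θ = 17.2: P(X<40.3) ≈ 0.679.
Too low — raise k to concentrate. Iterating converges to k ≈ 3.65.
Then θ = 17.2/(3.65−1) ≈ 6.48.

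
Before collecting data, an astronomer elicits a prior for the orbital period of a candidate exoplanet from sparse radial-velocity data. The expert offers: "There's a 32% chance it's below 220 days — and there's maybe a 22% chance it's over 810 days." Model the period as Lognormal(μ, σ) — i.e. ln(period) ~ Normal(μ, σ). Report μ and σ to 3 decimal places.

If T ~ Lognormal(μ,σ) then ln T ~ Normal(μ,σ), so the p-quantile of ln T is μ + z_p·σ.
ln(220) = 5.394 and ln(810) = 6.697; z_{0.32} = -0.4677, z_{0.78} = 0.7722.
σ = (6.697 − 5.394)/(0.7722 − (-0.4677)) = 1.051.
μ = 5.394 − (-0.4677)·1.051 = 5.885.

μ ≈ 5.885, σ ≈ 1.051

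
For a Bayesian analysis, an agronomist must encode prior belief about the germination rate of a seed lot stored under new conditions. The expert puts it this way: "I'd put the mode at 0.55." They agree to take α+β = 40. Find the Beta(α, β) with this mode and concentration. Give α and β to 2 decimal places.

For α,β > 1 the Beta mode is (α−1)/(α+β−2). With α+β = 40, the mode is (α−1)/38.
Set (α−1)/38 = 0.55 → α = 1 + 0.55·38 = 21.90.
β = 40 − α = 18.10.

α = 21.90, β = 18.10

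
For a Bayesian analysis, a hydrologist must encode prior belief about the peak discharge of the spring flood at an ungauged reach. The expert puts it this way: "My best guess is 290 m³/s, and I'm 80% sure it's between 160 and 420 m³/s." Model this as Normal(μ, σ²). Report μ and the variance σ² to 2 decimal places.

μ = 290.00, σ² = 10289.98

A symmetric 80% interval runs μ ± z·σ with z = 1.282.
Half-width = 130, so σ = 130/1.282 = 101.440 and σ² = 10289.98.
μ is the stated best guess, 290.00.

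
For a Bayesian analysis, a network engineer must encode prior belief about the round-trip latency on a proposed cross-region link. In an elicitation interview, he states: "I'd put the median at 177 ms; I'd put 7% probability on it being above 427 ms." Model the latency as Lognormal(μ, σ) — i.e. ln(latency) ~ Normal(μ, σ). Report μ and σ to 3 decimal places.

μ ≈ 5.176, σ ≈ 0.597

If T ~ Lognormal(μ,σ) then ln T ~ Normal(μ,σ), so the p-quantile of ln T is μ + z_p·σ.
ln(177) = 5.176 and ln(427) = 6.057; z_{0.5} = 0, z_{0.93} = 1.476.
σ = (6.057 − 5.176)/(1.476 − (0)) = 0.597.
μ = 5.176 − (0)·0.597 = 5.176.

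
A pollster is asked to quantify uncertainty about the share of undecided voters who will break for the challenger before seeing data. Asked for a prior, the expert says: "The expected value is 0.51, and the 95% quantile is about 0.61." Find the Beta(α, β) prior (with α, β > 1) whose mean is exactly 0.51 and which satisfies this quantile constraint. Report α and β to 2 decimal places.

α ≈ 33.92, β ≈ 32.59

With mean 0.51 fixed, write α = 0.51s, β = 0.49s where s = α+β.
Need P(θ < 0.61) = 0.95 under Beta(0.51s, 0.49s). Normal approximation: (q−m)/√(m(1−m)/s) ≈ z_{0.95} = 1.64, so s ≈ 0.51·0.49·(1.64)²/(0.61−0.51)² = 67.6.
At s = 67.6: P(θ<0.61) ≈ 0.951. Adjusting to match 0.95 gives s ≈ 66.51.
So α = 0.51·66.51 ≈ 33.92, β = 0.49·66.51 ≈ 32.59.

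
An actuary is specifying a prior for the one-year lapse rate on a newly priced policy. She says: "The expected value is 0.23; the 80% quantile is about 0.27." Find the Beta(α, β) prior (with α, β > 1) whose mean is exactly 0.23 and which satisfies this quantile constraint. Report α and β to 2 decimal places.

With mean 0.23 fixed, write α = 0.23s, β = 0.77s where s = α+β.
Need P(θ < 0.27) = 0.8 under Beta(0.23s, 0.77s). Normal approximation: (q−m)/√(m(1−m)/s) ≈ z_{0.8} = 0.842, so s ≈ 0.23·0.77·(0.842)²/(0.27−0.23)² = 78.4.
At s = 78.4: P(θ<0.27) ≈ 0.804. Adjusting to match 0.8 gives s ≈ 75.35.
So α = 0.23·75.35 ≈ 17.33, β = 0.77·75.35 ≈ 58.02.

α ≈ 17.33, β ≈ 58.02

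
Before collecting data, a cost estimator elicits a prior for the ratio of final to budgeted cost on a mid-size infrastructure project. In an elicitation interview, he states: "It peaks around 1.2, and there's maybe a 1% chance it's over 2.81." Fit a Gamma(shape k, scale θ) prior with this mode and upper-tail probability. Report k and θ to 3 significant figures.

k ≈ 7.57, θ ≈ 0.183

Gamma(k,θ) with k>1 has mode (k−1)θ, so θ = 1.2/(k−1).
Need P(X < 2.81) = 0.99 with θ tied to k this way. Start at k = 2, θ = 1.2: P(X<2.81) ≈ 0.679.
Too low — raise k to concentrate. Iterating converges to k ≈ 7.57.
Then θ = 1.2/(7.57−1) ≈ 0.183.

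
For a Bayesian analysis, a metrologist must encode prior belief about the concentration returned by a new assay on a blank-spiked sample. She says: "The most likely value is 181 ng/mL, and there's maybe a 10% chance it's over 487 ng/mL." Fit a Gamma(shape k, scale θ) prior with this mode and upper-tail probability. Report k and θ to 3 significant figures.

Gamma(k,θ) with k>1 has mode (k−1)θ, so θ = 181/(k−1).
Need P(X < 487) = 0.9 with θ tied to k this way. Start at k = 2, θ = 181: P(X<487) ≈ 0.750.
Too low — raise k to concentrate. Iterating converges to k ≈ 2.95.
Then θ = 181/(2.95−1) ≈ 92.6.

k ≈ 2.95, θ ≈ 92.6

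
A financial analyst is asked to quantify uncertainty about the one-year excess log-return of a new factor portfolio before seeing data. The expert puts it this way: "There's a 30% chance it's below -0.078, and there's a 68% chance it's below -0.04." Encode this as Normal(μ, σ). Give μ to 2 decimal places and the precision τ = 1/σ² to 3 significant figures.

The p-quantile of Normal(μ,σ) is μ + z_p·σ, with z_{0.3} = -0.5244 and z_{0.68} = 0.4677.
Eliminate σ: μ = (z₂·x₁ − z₁·x₂)/(z₂ − z₁) = (0.4677·-0.078 − (-0.5244)·-0.04)/0.9921 = -0.06.
Then σ = (x₂ − x₁)/(z₂ − z₁) = (-0.04 − -0.078)/0.9921 = 0.04.
Precision τ = 1/σ² = 1/0.0383² = 682.

μ = -0.06, τ = 682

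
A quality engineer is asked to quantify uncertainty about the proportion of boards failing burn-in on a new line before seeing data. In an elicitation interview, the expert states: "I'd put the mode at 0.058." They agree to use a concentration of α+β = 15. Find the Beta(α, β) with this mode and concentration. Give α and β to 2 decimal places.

For α,β > 1 the Beta mode is (α−1)/(α+β−2). With α+β = 15, the mode is (α−1)/13.
Set (α−1)/13 = 0.058 → α = 1 + 0.058·13 = 1.75.
β = 15 − α = 13.25.

α = 1.75, β = 13.25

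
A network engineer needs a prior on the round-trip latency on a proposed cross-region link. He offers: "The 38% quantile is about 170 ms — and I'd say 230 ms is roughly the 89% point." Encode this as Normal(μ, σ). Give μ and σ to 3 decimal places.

μ = 181.964, σ = 39.164

For Normal(μ,σ), the p-quantile is μ + z_p·σ. Here z_{0.38} = -0.3055, z_{0.89} = 1.227.
So 170 = μ − 0.3055σ and 230 = μ + 1.227σ.
Subtracting: σ = (230 − 170)/(1.227 − (-0.3055)) = 39.164.
Then μ = 170 − (-0.3055)·39.164 = 181.964.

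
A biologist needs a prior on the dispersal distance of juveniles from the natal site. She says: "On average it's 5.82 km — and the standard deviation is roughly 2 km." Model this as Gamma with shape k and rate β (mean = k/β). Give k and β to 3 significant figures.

For Gamma(k, rate β): mean = k/β, variance = k/β², so CV = 1/√k.
CV = SD/mean = 2/5.82 = 0.3436, hence k = 1/CV² = 8.47.
Then β = k/mean = 8.47/5.82 = 1.46.

k ≈ 8.47, β ≈ 1.46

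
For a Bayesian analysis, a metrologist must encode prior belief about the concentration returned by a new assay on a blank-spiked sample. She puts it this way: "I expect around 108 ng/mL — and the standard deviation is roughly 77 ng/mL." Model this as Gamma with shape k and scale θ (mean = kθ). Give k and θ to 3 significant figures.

k ≈ 1.97, θ ≈ 54.9

For Gamma(k, scale θ): mean = kθ, variance = kθ², so CV = 1/√k.
CV = SD/mean = 77/108 = 0.713, hence k = 1/CV² = 1.97.
Then θ = mean/k = 108/1.97 = 54.9.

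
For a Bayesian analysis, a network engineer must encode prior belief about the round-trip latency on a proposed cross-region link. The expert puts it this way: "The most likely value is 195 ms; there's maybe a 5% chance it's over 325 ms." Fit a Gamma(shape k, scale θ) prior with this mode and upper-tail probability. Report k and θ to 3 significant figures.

Gamma(k,θ) with k>1 has mode (k−1)θ, so θ = 195/(k−1).
Need P(X < 325) = 0.95 with θ tied to k this way. Start at k = 2, θ = 195: P(X<325) ≈ 0.496.
Too low — raise k to concentrate. Iterating converges to k ≈ 11.7.
Then θ = 195/(11.7−1) ≈ 18.2.

k ≈ 11.7, θ ≈ 18.2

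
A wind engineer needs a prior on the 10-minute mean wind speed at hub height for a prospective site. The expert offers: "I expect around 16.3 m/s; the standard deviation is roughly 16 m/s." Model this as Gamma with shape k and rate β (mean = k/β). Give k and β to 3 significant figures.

For Gamma(k, rate β): mean = k/β, variance = k/β², so CV = 1/√k.
CV = SD/mean = 16/16.3 = 0.9816, hence k = 1/CV² = 1.04.
Then β = k/mean = 1.04/16.3 = 0.0637.

k ≈ 1.04, β ≈ 0.0637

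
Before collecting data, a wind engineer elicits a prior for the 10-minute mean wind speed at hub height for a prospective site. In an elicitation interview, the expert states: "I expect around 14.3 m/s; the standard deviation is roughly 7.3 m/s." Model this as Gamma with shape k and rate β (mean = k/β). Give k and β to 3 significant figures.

k ≈ 3.84, β ≈ 0.268

For Gamma(k, rate β): mean = k/β, variance = k/β², so CV = 1/√k.
CV = SD/mean = 7.3/14.3 = 0.5105, hence k = 1/CV² = 3.84.
Then β = k/mean = 3.84/14.3 = 0.268.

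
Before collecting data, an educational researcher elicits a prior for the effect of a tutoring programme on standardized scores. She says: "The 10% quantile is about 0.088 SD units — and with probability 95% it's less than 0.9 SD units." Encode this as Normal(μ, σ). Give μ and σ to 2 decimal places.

The p-quantile of Normal(μ,σ) is μ + z_p·σ, with z_{0.1} = -1.282 and z_{0.95} = 1.645.
Eliminate σ: μ = (z₂·x₁ − z₁·x₂)/(z₂ − z₁) = (1.645·0.088 − (-1.282)·0.9)/2.926 = 0.44.
Then σ = (x₂ − x₁)/(z₂ − z₁) = (0.9 − 0.088)/2.926 = 0.28.

μ = 0.44, σ = 0.28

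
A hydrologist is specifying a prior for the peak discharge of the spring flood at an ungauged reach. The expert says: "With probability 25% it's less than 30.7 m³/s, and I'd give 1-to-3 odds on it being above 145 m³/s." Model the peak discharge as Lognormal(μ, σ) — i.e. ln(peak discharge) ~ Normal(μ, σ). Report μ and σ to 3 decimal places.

If T ~ Lognormal(μ,σ) then ln T ~ Normal(μ,σ), so the p-quantile of ln T is μ + z_p·σ.
ln(30.7) = 3.424 and ln(145) = 4.977; z_{0.25} = -0.6745, z_{0.75} = 0.6745.
σ = (4.977 − 3.424)/(0.6745 − (-0.6745)) = 1.151.
μ = 3.424 − (-0.6745)·1.151 = 4.200.

μ ≈ 4.200, σ ≈ 1.151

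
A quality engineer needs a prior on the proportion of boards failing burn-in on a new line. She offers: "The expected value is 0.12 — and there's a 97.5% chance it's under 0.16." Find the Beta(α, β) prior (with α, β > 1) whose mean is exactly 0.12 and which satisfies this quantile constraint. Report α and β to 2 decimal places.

With mean 0.12 fixed, write α = 0.12s, β = 0.88s where s = α+β.
Need P(θ < 0.16) = 0.975 under Beta(0.12s, 0.88s). Normal approximation: (q−m)/√(m(1−m)/s) ≈ z_{0.975} = 1.96, so s ≈ 0.12·0.88·(1.96)²/(0.16−0.12)² = 253.5.
At s = 253.5: P(θ<0.16) ≈ 0.968. Adjusting to match 0.975 gives s ≈ 286.26.
So α = 0.12·286.26 ≈ 34.35, β = 0.88·286.26 ≈ 251.91.

α ≈ 34.35, β ≈ 251.91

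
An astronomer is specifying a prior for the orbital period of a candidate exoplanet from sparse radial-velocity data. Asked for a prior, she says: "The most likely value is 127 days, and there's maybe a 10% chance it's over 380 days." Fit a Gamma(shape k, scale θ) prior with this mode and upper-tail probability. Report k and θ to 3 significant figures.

Gamma(k,θ) with k>1 has mode (k−1)θ, so θ = 127/(k−1).
Need P(X < 380) = 0.9 with θ tied to k this way. Start at k = 2, θ = 127: P(X<380) ≈ 0.800.
Too low — raise k to concentrate. Iterating converges to k ≈ 2.58.
Then θ = 127/(2.58−1) ≈ 80.2.

k ≈ 2.58, θ ≈ 80.2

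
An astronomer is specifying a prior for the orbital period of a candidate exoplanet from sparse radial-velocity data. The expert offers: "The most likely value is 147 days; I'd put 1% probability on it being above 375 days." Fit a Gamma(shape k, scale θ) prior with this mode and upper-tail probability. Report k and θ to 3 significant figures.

k ≈ 6.33, θ ≈ 27.6

Gamma(k,θ) with k>1 has mode (k−1)θ, so θ = 147/(k−1).
Need P(X < 375) = 0.99 with θ tied to k this way. Start at k = 2, θ = 147: P(X<375) ≈ 0.723.
Too low — raise k to concentrate. Iterating converges to k ≈ 6.33.
Then θ = 147/(6.33−1) ≈ 27.6.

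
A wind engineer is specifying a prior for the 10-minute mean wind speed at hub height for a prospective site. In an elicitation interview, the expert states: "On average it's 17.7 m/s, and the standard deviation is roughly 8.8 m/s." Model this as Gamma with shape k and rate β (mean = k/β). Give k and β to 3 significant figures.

For Gamma(k, rate β): mean = k/β, variance = k/β², so CV = 1/√k.
CV = SD/mean = 8.8/17.7 = 0.4972, hence k = 1/CV² = 4.05.
Then β = k/mean = 4.05/17.7 = 0.229.

k ≈ 4.05, β ≈ 0.229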